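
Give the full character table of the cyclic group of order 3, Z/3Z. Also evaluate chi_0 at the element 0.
Character table of Z/3Z (irreps indexed chi_0,...,chi_2 with chi_k(m) = zeta_3^(k*m), zeta_3 = exp(2*pi*i/3)):
  irrep \ class  {0} (size 1)  {1} (size 1)    {2} (size 1)  
  chi_0          1             1               1             
  chi_1          1             exp(2*I*pi/3)   exp(-2*I*pi/3)
  chi_2          1             exp(-2*I*pi/3)  exp(2*I*pi/3) 

Spot check: chi_0(0) = zeta_3^(0*0) = zeta_3^0 = 1.

Explanation: Z/3Z is abelian, so all 3 irreducible complex representations are 1-dimensional. They are given by chi_k(m) = zeta_3^(k*m) for k = 0,...,2. Row orthogonality: sum_m chi_k(m) conj(chi_l(m)) = 3 * [k = l].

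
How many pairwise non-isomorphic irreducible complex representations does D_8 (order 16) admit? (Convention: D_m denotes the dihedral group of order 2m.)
7

Justification: The number of irreducible complex representations of a finite group equals its number of conjugacy classes. D_8 has 7 conjugacy classes (n/2 + 3 for n even), so D_8 (order 16) has exactly 7 irreducible complex representations.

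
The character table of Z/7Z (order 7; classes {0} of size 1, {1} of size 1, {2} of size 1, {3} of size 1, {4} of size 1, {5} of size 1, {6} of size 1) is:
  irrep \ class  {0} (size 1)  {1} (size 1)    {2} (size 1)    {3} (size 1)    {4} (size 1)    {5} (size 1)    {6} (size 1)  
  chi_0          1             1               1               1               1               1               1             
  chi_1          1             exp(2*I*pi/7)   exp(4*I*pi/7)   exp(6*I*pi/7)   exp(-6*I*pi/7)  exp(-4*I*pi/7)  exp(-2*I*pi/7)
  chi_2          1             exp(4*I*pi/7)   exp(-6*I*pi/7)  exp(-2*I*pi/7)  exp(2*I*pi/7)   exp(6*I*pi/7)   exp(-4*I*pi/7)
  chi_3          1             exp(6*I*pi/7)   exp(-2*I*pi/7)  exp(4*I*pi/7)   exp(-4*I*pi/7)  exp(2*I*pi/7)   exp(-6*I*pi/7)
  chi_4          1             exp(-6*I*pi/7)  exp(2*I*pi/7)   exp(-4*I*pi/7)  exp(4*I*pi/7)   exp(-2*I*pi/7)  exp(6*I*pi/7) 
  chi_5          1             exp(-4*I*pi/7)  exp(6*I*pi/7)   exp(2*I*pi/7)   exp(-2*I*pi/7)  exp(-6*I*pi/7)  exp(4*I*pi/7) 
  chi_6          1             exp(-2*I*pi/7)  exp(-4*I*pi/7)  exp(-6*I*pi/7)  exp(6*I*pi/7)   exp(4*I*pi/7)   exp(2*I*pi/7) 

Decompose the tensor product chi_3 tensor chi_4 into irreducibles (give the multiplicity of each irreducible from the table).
chi_3 tensor chi_4 = chi_0 (all other irreducibles have multiplicity 0).

Derivation: The character of a tensor product is the pointwise product (chi_3 * chi_4)(C) = chi_3(C) * chi_4(C):
  {0}: (1)*(1), {1}: (exp(6*I*pi/7))*(exp(-6*I*pi/7)), {2}: (exp(-2*I*pi/7))*(exp(2*I*pi/7)), {3}: (exp(4*I*pi/7))*(exp(-4*I*pi/7)), {4}: (exp(-4*I*pi/7))*(exp(4*I*pi/7)), {5}: (exp(2*I*pi/7))*(exp(-2*I*pi/7)), {6}: (exp(-6*I*pi/7))*(exp(6*I*pi/7))
so (chi_3 * chi_4) takes values
  {0} -> 1, {1} -> 1, {2} -> 1, {3} -> 1, {4} -> 1, {5} -> 1, {6} -> 1.
Now take the inner product of this character with each irreducible chi from the table, <chi_3*chi_4, chi> = (1/7) sum_C |C| (chi_3*chi_4)(C) conj(chi(C)):
  <chi_3*chi_4, chi_0> = (1/7)[1*(1)*conj(1) + 1*(1)*conj(1) + 1*(1)*conj(1) + 1*(1)*conj(1) + 1*(1)*conj(1) + 1*(1)*conj(1) + 1*(1)*conj(1)]
      = (1/7)[(1) + (1) + (1) + (1) + (1) + (1) + (1)] = 7/7 = 1
  <chi_3*chi_4, chi_1> = (1/7)[1*(1)*conj(1) + 1*(1)*conj(exp(2*I*pi/7)) + 1*(1)*conj(exp(4*I*pi/7)) + 1*(1)*conj(exp(6*I*pi/7)) + 1*(1)*conj(exp(-6*I*pi/7)) + 1*(1)*conj(exp(-4*I*pi/7)) + 1*(1)*conj(exp(-2*I*pi/7))]
      = (1/7)[(1) + (exp(-2*I*pi/7)) + (exp(-4*I*pi/7)) + (exp(-6*I*pi/7)) + (exp(6*I*pi/7)) + (exp(4*I*pi/7)) + (exp(2*I*pi/7))] = 0/7 = 0
  <chi_3*chi_4, chi_2> = (1/7)[1*(1)*conj(1) + 1*(1)*conj(exp(4*I*pi/7)) + 1*(1)*conj(exp(-6*I*pi/7)) + 1*(1)*conj(exp(-2*I*pi/7)) + 1*(1)*conj(exp(2*I*pi/7)) + 1*(1)*conj(exp(6*I*pi/7)) + 1*(1)*conj(exp(-4*I*pi/7))]
      = (1/7)[(1) + (exp(-4*I*pi/7)) + (exp(6*I*pi/7)) + (exp(2*I*pi/7)) + (exp(-2*I*pi/7)) + (exp(-6*I*pi/7)) + (exp(4*I*pi/7))] = 0/7 = 0
  <chi_3*chi_4, chi_3> = (1/7)[1*(1)*conj(1) + 1*(1)*conj(exp(6*I*pi/7)) + 1*(1)*conj(exp(-2*I*pi/7)) + 1*(1)*conj(exp(4*I*pi/7)) + 1*(1)*conj(exp(-4*I*pi/7)) + 1*(1)*conj(exp(2*I*pi/7)) + 1*(1)*conj(exp(-6*I*pi/7))]
      = (1/7)[(1) + (exp(-6*I*pi/7)) + (exp(2*I*pi/7)) + (exp(-4*I*pi/7)) + (exp(4*I*pi/7)) + (exp(-2*I*pi/7)) + (exp(6*I*pi/7))] = 0/7 = 0
  <chi_3*chi_4, chi_4> = (1/7)[1*(1)*conj(1) + 1*(1)*conj(exp(-6*I*pi/7)) + 1*(1)*conj(exp(2*I*pi/7)) + 1*(1)*conj(exp(-4*I*pi/7)) + 1*(1)*conj(exp(4*I*pi/7)) + 1*(1)*conj(exp(-2*I*pi/7)) + 1*(1)*conj(exp(6*I*pi/7))]
      = (1/7)[(1) + (exp(6*I*pi/7)) + (exp(-2*I*pi/7)) + (exp(4*I*pi/7)) + (exp(-4*I*pi/7)) + (exp(2*I*pi/7)) + (exp(-6*I*pi/7))] = 0/7 = 0
  <chi_3*chi_4, chi_5> = (1/7)[1*(1)*conj(1) + 1*(1)*conj(exp(-4*I*pi/7)) + 1*(1)*conj(exp(6*I*pi/7)) + 1*(1)*conj(exp(2*I*pi/7)) + 1*(1)*conj(exp(-2*I*pi/7)) + 1*(1)*conj(exp(-6*I*pi/7)) + 1*(1)*conj(exp(4*I*pi/7))]
      = (1/7)[(1) + (exp(4*I*pi/7)) + (exp(-6*I*pi/7)) + (exp(-2*I*pi/7)) + (exp(2*I*pi/7)) + (exp(6*I*pi/7)) + (exp(-4*I*pi/7))] = 0/7 = 0
  <chi_3*chi_4, chi_6> = (1/7)[1*(1)*conj(1) + 1*(1)*conj(exp(-2*I*pi/7)) + 1*(1)*conj(exp(-4*I*pi/7)) + 1*(1)*conj(exp(-6*I*pi/7)) + 1*(1)*conj(exp(6*I*pi/7)) + 1*(1)*conj(exp(4*I*pi/7)) + 1*(1)*conj(exp(2*I*pi/7))]
      = (1/7)[(1) + (exp(2*I*pi/7)) + (exp(4*I*pi/7)) + (exp(6*I*pi/7)) + (exp(-6*I*pi/7)) + (exp(-4*I*pi/7)) + (exp(-2*I*pi/7))] = 0/7 = 0
(Exp terms are combined using exp(i*s)*conj(exp(i*t)) = exp(i*(s-t)), and sums of them are collapsed using the identity that for every m > 1 the m distinct m-th roots of unity sum to 0, e.g. 1 + exp(2*I*pi/3) + exp(-2*I*pi/3) = 0.)
Hence the multiplicities are chi_0: 1. Dimension check: dim(chi_3)*dim(chi_4) = 1*1 = 1 and sum (mult * dim) = 1*1 = 1.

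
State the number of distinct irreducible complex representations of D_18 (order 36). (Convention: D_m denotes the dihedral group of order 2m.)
12

Justification: The number of irreducible complex representations of a finite group equals its number of conjugacy classes. D_18 has 12 conjugacy classes (n/2 + 3 for n even), so D_18 (order 36) has exactly 12 irreducible complex representations.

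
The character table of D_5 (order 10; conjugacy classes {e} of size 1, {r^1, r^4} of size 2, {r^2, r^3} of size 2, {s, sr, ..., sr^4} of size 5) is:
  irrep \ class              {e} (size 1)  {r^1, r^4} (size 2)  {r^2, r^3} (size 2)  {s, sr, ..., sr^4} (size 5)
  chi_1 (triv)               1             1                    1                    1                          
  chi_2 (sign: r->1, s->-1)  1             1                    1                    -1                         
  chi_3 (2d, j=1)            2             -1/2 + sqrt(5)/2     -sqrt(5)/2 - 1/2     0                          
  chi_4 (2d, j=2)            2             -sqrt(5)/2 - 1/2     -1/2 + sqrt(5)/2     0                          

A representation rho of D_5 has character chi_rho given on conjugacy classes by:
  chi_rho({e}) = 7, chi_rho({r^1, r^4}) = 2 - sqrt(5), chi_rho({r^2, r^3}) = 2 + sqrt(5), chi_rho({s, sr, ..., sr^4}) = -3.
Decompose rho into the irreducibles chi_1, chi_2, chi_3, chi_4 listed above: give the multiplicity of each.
Multiplicities: chi_1: 0, chi_2: 3, chi_3: 0, chi_4: 2.

Proof sketch: Use <chi_rho, chi> = (1/|G|) sum_C |C| * chi_rho(C) * conj(chi(C)) with |G| = 10 for each irreducible chi in the table:
  <chi_rho, chi_1> = (1/10)[1*(7)*conj(1) + 2*(2 - sqrt(5))*conj(1) + 2*(2 + sqrt(5))*conj(1) + 5*(-3)*conj(1)]
      = (1/10)[(7) + (4 - 2*sqrt(5)) + (4 + 2*sqrt(5)) + (-15)] = 0/10 = 0
  <chi_rho, chi_2> = (1/10)[1*(7)*conj(1) + 2*(2 - sqrt(5))*conj(1) + 2*(2 + sqrt(5))*conj(1) + 5*(-3)*conj(-1)]
      = (1/10)[(7) + (4 - 2*sqrt(5)) + (4 + 2*sqrt(5)) + (15)] = 30/10 = 3
  <chi_rho, chi_3> = (1/10)[1*(7)*conj(2) + 2*(2 - sqrt(5))*conj(-1/2 + sqrt(5)/2) + 2*(2 + sqrt(5))*conj(-sqrt(5)/2 - 1/2) + 5*(-3)*conj(0)]
      = (1/10)[(14) + (-7 + 3*sqrt(5)) + (-7 - 3*sqrt(5)) + (0)] = 0/10 = 0
  <chi_rho, chi_4> = (1/10)[1*(7)*conj(2) + 2*(2 - sqrt(5))*conj(-sqrt(5)/2 - 1/2) + 2*(2 + sqrt(5))*conj(-1/2 + sqrt(5)/2) + 5*(-3)*conj(0)]
      = (1/10)[(14) + (3 - sqrt(5)) + (sqrt(5) + 3) + (0)] = 20/10 = 2
Dimension check: dim(rho) = sum (mult * dim) = 0*1 + 3*1 + 0*2 + 2*2 = 7 = chi_rho(e) = 7.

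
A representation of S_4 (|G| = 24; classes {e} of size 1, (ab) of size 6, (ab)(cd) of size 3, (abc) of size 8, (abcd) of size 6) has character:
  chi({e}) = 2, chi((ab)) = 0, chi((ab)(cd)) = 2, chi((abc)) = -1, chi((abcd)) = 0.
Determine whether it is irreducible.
Irreducible: <chi, chi> = 1.

Proof sketch: <chi, chi> = (1/|G|) sum_C |C| * |chi(C)|^2 = (1/24)[1*|2|^2 + 6*|0|^2 + 3*|2|^2 + 8*|-1|^2 + 6*|0|^2]
  = (1/24)[(4) + (0) + (12) + (8) + (0)] = 24/24 = 1.
A character is irreducible iff <chi, chi> = 1, so this representation is irreducible.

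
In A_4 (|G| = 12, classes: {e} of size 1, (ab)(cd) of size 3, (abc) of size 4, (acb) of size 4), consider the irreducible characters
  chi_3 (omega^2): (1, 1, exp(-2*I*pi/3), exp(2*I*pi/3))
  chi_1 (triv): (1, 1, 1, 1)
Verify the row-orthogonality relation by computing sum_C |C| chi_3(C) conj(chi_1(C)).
Sum = 0; so <chi_3, chi_1> = 0 (distinct irreducibles are orthogonal).

Reasoning: Compute term by term over conjugacy classes (|C| * chi_3(C) * conj(chi_1(C))):
  1*(1)*conj(1) + 3*(1)*conj(1) + 4*(exp(-2*I*pi/3))*conj(1) + 4*(exp(2*I*pi/3))*conj(1)
  = (1) + (3) + (4*exp(-2*I*pi/3)) + (4*exp(2*I*pi/3))
  = 0.
(Exp terms are combined using exp(i*s)*conj(exp(i*t)) = exp(i*(s-t)), and sums of them are collapsed using the identity that for every m > 1 the m distinct m-th roots of unity sum to 0, e.g. 1 + exp(2*I*pi/3) + exp(-2*I*pi/3) = 0.)
Dividing by |G| = 12 gives 0/12 = 0, matching the row-orthogonality relation <chi_3, chi_1> = [chi_3 = chi_1].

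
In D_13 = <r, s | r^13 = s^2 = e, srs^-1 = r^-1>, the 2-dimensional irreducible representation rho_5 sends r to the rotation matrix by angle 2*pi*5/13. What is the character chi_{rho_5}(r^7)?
chi_{rho_5}(r^7) = 2*cos(2*pi*5*7/13) = -2*cos(5*pi/13)

Proof sketch: rho_5(r^7) is rotation by angle 2*pi*5*7/13, whose trace is 2*cos(2*pi*5*7/13) = -2*cos(5*pi/13).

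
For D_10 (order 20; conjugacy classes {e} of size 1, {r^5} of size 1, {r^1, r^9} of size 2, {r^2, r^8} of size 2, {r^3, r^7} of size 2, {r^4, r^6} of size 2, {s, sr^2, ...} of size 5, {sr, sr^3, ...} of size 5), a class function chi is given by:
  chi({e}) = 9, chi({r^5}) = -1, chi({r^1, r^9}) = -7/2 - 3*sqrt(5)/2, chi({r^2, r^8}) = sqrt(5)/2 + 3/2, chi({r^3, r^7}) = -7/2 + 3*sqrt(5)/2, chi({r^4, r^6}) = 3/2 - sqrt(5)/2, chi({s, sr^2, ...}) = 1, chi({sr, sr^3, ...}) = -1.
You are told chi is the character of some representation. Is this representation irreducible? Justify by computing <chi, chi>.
Not irreducible (reducible): <chi, chi> = 10 > 1.

Justification: <chi, chi> = (1/|G|) sum_C |C| * |chi(C)|^2 = (1/20)[1*|9|^2 + 1*|-1|^2 + 2*|-7/2 - 3*sqrt(5)/2|^2 + 2*|sqrt(5)/2 + 3/2|^2 + 2*|-7/2 + 3*sqrt(5)/2|^2 + 2*|3/2 - sqrt(5)/2|^2 + 5*|1|^2 + 5*|-1|^2]
  = (1/20)[(81) + (1) + (21*sqrt(5) + 47) + (3*sqrt(5) + 7) + (47 - 21*sqrt(5)) + (7 - 3*sqrt(5)) + (5) + (5)] = 200/20 = 10.
A character is irreducible iff <chi, chi> = 1, so this representation is reducible.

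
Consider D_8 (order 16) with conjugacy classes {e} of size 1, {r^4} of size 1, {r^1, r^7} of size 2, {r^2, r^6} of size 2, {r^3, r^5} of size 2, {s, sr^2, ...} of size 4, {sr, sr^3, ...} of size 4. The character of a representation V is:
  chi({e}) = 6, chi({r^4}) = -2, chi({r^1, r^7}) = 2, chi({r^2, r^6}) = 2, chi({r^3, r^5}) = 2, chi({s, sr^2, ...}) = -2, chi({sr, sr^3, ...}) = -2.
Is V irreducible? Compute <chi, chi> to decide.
Not irreducible (reducible): <chi, chi> = 6 > 1.

Derivation: <chi, chi> = (1/|G|) sum_C |C| * |chi(C)|^2 = (1/16)[1*|6|^2 + 1*|-2|^2 + 2*|2|^2 + 2*|2|^2 + 2*|2|^2 + 4*|-2|^2 + 4*|-2|^2]
  = (1/16)[(36) + (4) + (8) + (8) + (8) + (16) + (16)] = 96/16 = 6.
A character is irreducible iff <chi, chi> = 1, so this representation is reducible.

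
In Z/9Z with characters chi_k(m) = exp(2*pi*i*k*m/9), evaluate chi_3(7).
chi_3(7) = zeta_9^21 = exp(2*I*pi/3)

Justification: chi_3(7) = zeta_9^(3*7) = zeta_9^21. Since zeta_9^9 = 1, this equals zeta_9^3 = exp(2*pi*i*3/9) = exp(2*I*pi/3).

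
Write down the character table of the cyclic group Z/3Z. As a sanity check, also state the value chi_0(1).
Character table of Z/3Z (irreps indexed chi_0,...,chi_2 with chi_k(m) = zeta_3^(k*m), zeta_3 = exp(2*pi*i/3)):
  irrep \ class  {0} (size 1)  {1} (size 1)    {2} (size 1)  
  chi_0          1             1               1             
  chi_1          1             exp(2*I*pi/3)   exp(-2*I*pi/3)
  chi_2          1             exp(-2*I*pi/3)  exp(2*I*pi/3) 

Spot check: chi_0(1) = zeta_3^(0*1) = zeta_3^0 = 1.

Details: Z/3Z is abelian, so all 3 irreducible complex representations are 1-dimensional. They are given by chi_k(m) = zeta_3^(k*m) for k = 0,...,2. Row orthogonality: sum_m chi_k(m) conj(chi_l(m)) = 3 * [k = l].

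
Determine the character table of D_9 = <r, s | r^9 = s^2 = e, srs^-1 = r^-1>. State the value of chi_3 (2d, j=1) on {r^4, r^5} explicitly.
Conjugacy classes: {e} of size 1, {r^1, r^8} of size 2, {r^2, r^7} of size 2, {r^3, r^6} of size 2, {r^4, r^5} of size 2, {s, sr, ..., sr^8} of size 9.
Character table:
  irrep \ class              {e} (size 1)  {r^1, r^8} (size 2)  {r^2, r^7} (size 2)  {r^3, r^6} (size 2)  {r^4, r^5} (size 2)  {s, sr, ..., sr^8} (size 9)
  chi_1 (triv)               1             1                    1                    1                    1                    1                          
  chi_2 (sign: r->1, s->-1)  1             1                    1                    1                    1                    -1                         
  chi_3 (2d, j=1)            2             2*cos(2*pi/9)        2*cos(4*pi/9)        -1                   -2*cos(pi/9)         0                          
  chi_4 (2d, j=2)            2             2*cos(4*pi/9)        -2*cos(pi/9)         -1                   2*cos(2*pi/9)        0                          
  chi_5 (2d, j=3)            2             -1                   -1                   2                    -1                   0                          
  chi_6 (2d, j=4)            2             -2*cos(pi/9)         2*cos(2*pi/9)        -1                   2*cos(4*pi/9)        0                          

Spot check: chi_3 (2d, j=1) on {r^4, r^5} = -2*cos(pi/9).

Details: D_9 has order 2*9 = 18 with 6 conjugacy classes, hence 6 irreducibles. Sum of squared dims 1 + 1 + 4 + 4 + 4 + 4 = 18 = |G|. Linear characters come from the abelianisation; the 2-dimensional irreps have character r^k -> 2*cos(2*pi*j*k/9), reflections -> 0.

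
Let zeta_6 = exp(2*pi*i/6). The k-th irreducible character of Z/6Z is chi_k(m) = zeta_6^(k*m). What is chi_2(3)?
chi_2(3) = zeta_6^6 = 1

Derivation: chi_2(3) = zeta_6^(2*3) = zeta_6^6. Since zeta_6^6 = 1, this equals zeta_6^0 = exp(2*pi*i*0/6) = 1.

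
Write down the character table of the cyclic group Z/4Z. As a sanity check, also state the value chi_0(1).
Character table of Z/4Z (irreps indexed chi_0,...,chi_3 with chi_k(m) = zeta_4^(k*m), zeta_4 = exp(2*pi*i/4)):
  irrep \ class  {0} (size 1)  {1} (size 1)  {2} (size 1)  {3} (size 1)
  chi_0          1             1             1             1           
  chi_1          1             I             -1            -I          
  chi_2          1             -1            1             -1          
  chi_3          1             -I            -1            I           

Spot check: chi_0(1) = zeta_4^(0*1) = zeta_4^0 = 1.

Z/4Z is abelian, so all 4 irreducible complex representations are 1-dimensional. They are given by chi_k(m) = zeta_4^(k*m) for k = 0,...,3. Row orthogonality: sum_m chi_k(m) conj(chi_l(m)) = 4 * [k = l].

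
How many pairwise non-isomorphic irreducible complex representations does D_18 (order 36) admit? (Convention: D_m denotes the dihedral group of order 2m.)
12

Details: The number of irreducible complex representations of a finite group equals its number of conjugacy classes. D_18 has 12 conjugacy classes (n/2 + 3 for n even), so D_18 (order 36) has exactly 12 irreducible complex representations.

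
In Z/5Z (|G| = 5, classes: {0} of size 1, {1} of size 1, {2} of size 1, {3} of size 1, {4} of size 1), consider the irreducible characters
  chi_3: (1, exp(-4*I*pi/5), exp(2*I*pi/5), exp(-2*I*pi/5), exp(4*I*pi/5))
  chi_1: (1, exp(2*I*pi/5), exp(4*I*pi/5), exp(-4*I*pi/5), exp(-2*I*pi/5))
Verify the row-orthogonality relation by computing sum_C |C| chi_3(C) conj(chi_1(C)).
Sum = 0; so <chi_3, chi_1> = 0 (distinct irreducibles are orthogonal).

Derivation: Compute term by term over conjugacy classes (|C| * chi_3(C) * conj(chi_1(C))):
  1*(1)*conj(1) + 1*(exp(-4*I*pi/5))*conj(exp(2*I*pi/5)) + 1*(exp(2*I*pi/5))*conj(exp(4*I*pi/5)) + 1*(exp(-2*I*pi/5))*conj(exp(-4*I*pi/5)) + 1*(exp(4*I*pi/5))*conj(exp(-2*I*pi/5))
  = (1) + (exp(4*I*pi/5)) + (exp(-2*I*pi/5)) + (exp(2*I*pi/5)) + (exp(-4*I*pi/5))
  = 0.
(Exp terms are combined using exp(i*s)*conj(exp(i*t)) = exp(i*(s-t)), and sums of them are collapsed using the identity that for every m > 1 the m distinct m-th roots of unity sum to 0, e.g. 1 + exp(2*I*pi/3) + exp(-2*I*pi/3) = 0.)
Dividing by |G| = 5 gives 0/5 = 0, matching the row-orthogonality relation <chi_3, chi_1> = [chi_3 = chi_1].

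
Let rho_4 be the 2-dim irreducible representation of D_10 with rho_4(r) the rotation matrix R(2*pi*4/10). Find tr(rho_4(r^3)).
chi_{rho_4}(r^3) = 2*cos(2*pi*4*3/10) = -1/2 + sqrt(5)/2

Argument: rho_4(r^3) is rotation by angle 2*pi*4*3/10, whose trace is 2*cos(2*pi*4*3/10) = -1/2 + sqrt(5)/2.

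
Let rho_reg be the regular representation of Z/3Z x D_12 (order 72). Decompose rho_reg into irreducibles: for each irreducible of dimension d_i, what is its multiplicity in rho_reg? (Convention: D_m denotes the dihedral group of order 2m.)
Each irreducible V_i of dimension d_i appears with multiplicity d_i, i.e. rho_reg = (direct sum over all irreducibles V_i) d_i V_i. The irreducible dimensions for Z/3Z x D_12 are 1, 1, 1, 1, 1, 1, 1, 1, 1, 1, 1, 1, 2, 2, 2, 2, 2, 2, 2, 2, 2, 2, 2, 2, 2, 2, 2: 12 irreducibles of dimension 1, each with multiplicity 1; 15 irreducibles of dimension 2, each with multiplicity 2. Total dimension 12*1*1 + 15*2*2 = 72 = |G|.

Details: General theorem: in the regular representation of a finite group G, each irreducible appears with multiplicity equal to its dimension. Check: dim(rho_reg) = sum d_i^2 = 1 + 1 + 1 + 1 + 1 + 1 + 1 + 1 + 1 + 1 + 1 + 1 + 4 + 4 + 4 + 4 + 4 + 4 + 4 + 4 + 4 + 4 + 4 + 4 + 4 + 4 + 4 = 72 = |G|.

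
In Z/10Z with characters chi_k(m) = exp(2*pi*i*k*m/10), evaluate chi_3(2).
chi_3(2) = zeta_10^6 = exp(-4*I*pi/5)

chi_3(2) = zeta_10^(3*2) = zeta_10^6. Since zeta_10^10 = 1, this equals zeta_10^6 = exp(2*pi*i*6/10) = exp(-4*I*pi/5).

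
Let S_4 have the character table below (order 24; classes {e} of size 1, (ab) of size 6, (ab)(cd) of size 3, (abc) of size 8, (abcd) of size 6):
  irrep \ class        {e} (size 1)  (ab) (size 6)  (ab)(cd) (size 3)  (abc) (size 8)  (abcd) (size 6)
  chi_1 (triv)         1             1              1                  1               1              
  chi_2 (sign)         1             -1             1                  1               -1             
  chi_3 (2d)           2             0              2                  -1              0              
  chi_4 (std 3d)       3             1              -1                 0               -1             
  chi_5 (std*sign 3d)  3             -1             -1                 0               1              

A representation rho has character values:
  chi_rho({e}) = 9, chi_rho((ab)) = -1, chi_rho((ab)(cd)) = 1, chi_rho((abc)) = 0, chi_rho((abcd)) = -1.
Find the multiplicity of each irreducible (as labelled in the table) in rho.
Multiplicities: chi_1: 0, chi_2: 1, chi_3: 1, chi_4: 1, chi_5: 1.

Details: Use <chi_rho, chi> = (1/|G|) sum_C |C| * chi_rho(C) * conj(chi(C)) with |G| = 24 for each irreducible chi in the table:
  <chi_rho, chi_1> = (1/24)[1*(9)*conj(1) + 6*(-1)*conj(1) + 3*(1)*conj(1) + 8*(0)*conj(1) + 6*(-1)*conj(1)]
      = (1/24)[(9) + (-6) + (3) + (0) + (-6)] = 0/24 = 0
  <chi_rho, chi_2> = (1/24)[1*(9)*conj(1) + 6*(-1)*conj(-1) + 3*(1)*conj(1) + 8*(0)*conj(1) + 6*(-1)*conj(-1)]
      = (1/24)[(9) + (6) + (3) + (0) + (6)] = 24/24 = 1
  <chi_rho, chi_3> = (1/24)[1*(9)*conj(2) + 6*(-1)*conj(0) + 3*(1)*conj(2) + 8*(0)*conj(-1) + 6*(-1)*conj(0)]
      = (1/24)[(18) + (0) + (6) + (0) + (0)] = 24/24 = 1
  <chi_rho, chi_4> = (1/24)[1*(9)*conj(3) + 6*(-1)*conj(1) + 3*(1)*conj(-1) + 8*(0)*conj(0) + 6*(-1)*conj(-1)]
      = (1/24)[(27) + (-6) + (-3) + (0) + (6)] = 24/24 = 1
  <chi_rho, chi_5> = (1/24)[1*(9)*conj(3) + 6*(-1)*conj(-1) + 3*(1)*conj(-1) + 8*(0)*conj(0) + 6*(-1)*conj(1)]
      = (1/24)[(27) + (6) + (-3) + (0) + (-6)] = 24/24 = 1
Dimension check: dim(rho) = sum (mult * dim) = 0*1 + 1*1 + 1*2 + 1*3 + 1*3 = 9 = chi_rho(e) = 9.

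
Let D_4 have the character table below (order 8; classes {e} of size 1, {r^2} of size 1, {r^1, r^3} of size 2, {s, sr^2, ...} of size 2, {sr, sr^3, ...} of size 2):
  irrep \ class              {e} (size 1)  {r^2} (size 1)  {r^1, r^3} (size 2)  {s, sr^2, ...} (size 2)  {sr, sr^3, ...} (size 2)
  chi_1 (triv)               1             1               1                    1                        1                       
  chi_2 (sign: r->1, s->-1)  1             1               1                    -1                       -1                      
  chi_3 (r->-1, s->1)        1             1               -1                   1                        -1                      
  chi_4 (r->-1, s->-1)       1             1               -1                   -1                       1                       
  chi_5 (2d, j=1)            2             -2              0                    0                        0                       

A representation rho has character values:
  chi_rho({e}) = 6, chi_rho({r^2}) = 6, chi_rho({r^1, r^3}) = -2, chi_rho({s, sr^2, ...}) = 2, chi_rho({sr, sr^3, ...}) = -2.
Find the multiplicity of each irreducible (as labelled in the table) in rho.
Multiplicities: chi_1: 1, chi_2: 1, chi_3: 3, chi_4: 1, chi_5: 0.

Why: Use <chi_rho, chi> = (1/|G|) sum_C |C| * chi_rho(C) * conj(chi(C)) with |G| = 8 for each irreducible chi in the table:
  <chi_rho, chi_1> = (1/8)[1*(6)*conj(1) + 1*(6)*conj(1) + 2*(-2)*conj(1) + 2*(2)*conj(1) + 2*(-2)*conj(1)]
      = (1/8)[(6) + (6) + (-4) + (4) + (-4)] = 8/8 = 1
  <chi_rho, chi_2> = (1/8)[1*(6)*conj(1) + 1*(6)*conj(1) + 2*(-2)*conj(1) + 2*(2)*conj(-1) + 2*(-2)*conj(-1)]
      = (1/8)[(6) + (6) + (-4) + (-4) + (4)] = 8/8 = 1
  <chi_rho, chi_3> = (1/8)[1*(6)*conj(1) + 1*(6)*conj(1) + 2*(-2)*conj(-1) + 2*(2)*conj(1) + 2*(-2)*conj(-1)]
      = (1/8)[(6) + (6) + (4) + (4) + (4)] = 24/8 = 3
  <chi_rho, chi_4> = (1/8)[1*(6)*conj(1) + 1*(6)*conj(1) + 2*(-2)*conj(-1) + 2*(2)*conj(-1) + 2*(-2)*conj(1)]
      = (1/8)[(6) + (6) + (4) + (-4) + (-4)] = 8/8 = 1
  <chi_rho, chi_5> = (1/8)[1*(6)*conj(2) + 1*(6)*conj(-2) + 2*(-2)*conj(0) + 2*(2)*conj(0) + 2*(-2)*conj(0)]
      = (1/8)[(12) + (-12) + (0) + (0) + (0)] = 0/8 = 0
Dimension check: dim(rho) = sum (mult * dim) = 1*1 + 1*1 + 3*1 + 1*1 + 0*2 = 6 = chi_rho(e) = 6.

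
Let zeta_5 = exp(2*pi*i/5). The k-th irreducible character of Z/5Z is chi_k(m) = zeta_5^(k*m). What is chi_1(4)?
chi_1(4) = zeta_5^4 = exp(-2*I*pi/5)

Proof sketch: chi_1(4) = zeta_5^(1*4) = zeta_5^4. Since zeta_5^5 = 1, this equals zeta_5^4 = exp(2*pi*i*4/5) = exp(-2*I*pi/5).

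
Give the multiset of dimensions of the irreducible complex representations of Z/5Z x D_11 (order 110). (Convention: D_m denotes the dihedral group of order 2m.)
Dimensions: 1, 1, 1, 1, 1, 1, 1, 1, 1, 1, 2, 2, 2, 2, 2, 2, 2, 2, 2, 2, 2, 2, 2, 2, 2, 2, 2, 2, 2, 2, 2, 2, 2, 2, 2

Solution. There are 35 irreducibles (= number of conjugacy classes). Their dimensions d_i satisfy sum d_i^2 = |G| = 110: 1 + 1 + 1 + 1 + 1 + 1 + 1 + 1 + 1 + 1 + 4 + 4 + 4 + 4 + 4 + 4 + 4 + 4 + 4 + 4 + 4 + 4 + 4 + 4 + 4 + 4 + 4 + 4 + 4 + 4 + 4 + 4 + 4 + 4 + 4 = 110. (For the product with Z/5Z: each of the 5 1-dim characters of Z/5Z tensors with each irrep of D_11, giving 5 copies of each D_11-dimension.)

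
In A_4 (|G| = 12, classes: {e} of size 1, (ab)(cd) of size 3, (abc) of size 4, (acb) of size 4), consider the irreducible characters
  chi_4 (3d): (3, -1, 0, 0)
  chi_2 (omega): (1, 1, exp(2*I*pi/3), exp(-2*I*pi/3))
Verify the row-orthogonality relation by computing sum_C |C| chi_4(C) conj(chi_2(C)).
Sum = 0; so <chi_4, chi_2> = 0 (distinct irreducibles are orthogonal).

Proof sketch: Compute term by term over conjugacy classes (|C| * chi_4(C) * conj(chi_2(C))):
  1*(3)*conj(1) + 3*(-1)*conj(1) + 4*(0)*conj(exp(2*I*pi/3)) + 4*(0)*conj(exp(-2*I*pi/3))
  = (3) + (-3) + (0) + (0)
  = 0.
(Exp terms are combined using exp(i*s)*conj(exp(i*t)) = exp(i*(s-t)), and sums of them are collapsed using the identity that for every m > 1 the m distinct m-th roots of unity sum to 0, e.g. 1 + exp(2*I*pi/3) + exp(-2*I*pi/3) = 0.)
Dividing by |G| = 12 gives 0/12 = 0, matching the row-orthogonality relation <chi_4, chi_2> = [chi_4 = chi_2].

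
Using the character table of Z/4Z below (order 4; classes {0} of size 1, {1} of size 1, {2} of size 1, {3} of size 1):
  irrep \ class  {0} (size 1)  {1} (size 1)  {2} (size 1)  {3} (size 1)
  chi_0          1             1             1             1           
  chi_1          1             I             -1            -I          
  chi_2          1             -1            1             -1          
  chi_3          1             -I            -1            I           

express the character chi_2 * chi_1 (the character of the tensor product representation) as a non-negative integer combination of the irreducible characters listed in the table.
chi_2 tensor chi_1 = chi_3 (all other irreducibles have multiplicity 0).

Reasoning: The character of a tensor product is the pointwise product (chi_2 * chi_1)(C) = chi_2(C) * chi_1(C):
  {0}: (1)*(1), {1}: (-1)*(I), {2}: (1)*(-1), {3}: (-1)*(-I)
so (chi_2 * chi_1) takes values
  {0} -> 1, {1} -> -I, {2} -> -1, {3} -> I.
Now take the inner product of this character with each irreducible chi from the table, <chi_2*chi_1, chi> = (1/4) sum_C |C| (chi_2*chi_1)(C) conj(chi(C)):
  <chi_2*chi_1, chi_0> = (1/4)[1*(1)*conj(1) + 1*(-I)*conj(1) + 1*(-1)*conj(1) + 1*(I)*conj(1)]
      = (1/4)[(1) + (-I) + (-1) + (I)] = 0/4 = 0
  <chi_2*chi_1, chi_1> = (1/4)[1*(1)*conj(1) + 1*(-I)*conj(I) + 1*(-1)*conj(-1) + 1*(I)*conj(-I)]
      = (1/4)[(1) + (-1) + (1) + (-1)] = 0/4 = 0
  <chi_2*chi_1, chi_2> = (1/4)[1*(1)*conj(1) + 1*(-I)*conj(-1) + 1*(-1)*conj(1) + 1*(I)*conj(-1)]
      = (1/4)[(1) + (I) + (-1) + (-I)] = 0/4 = 0
  <chi_2*chi_1, chi_3> = (1/4)[1*(1)*conj(1) + 1*(-I)*conj(-I) + 1*(-1)*conj(-1) + 1*(I)*conj(I)]
      = (1/4)[(1) + (1) + (1) + (1)] = 4/4 = 1
(Exp terms are combined using exp(i*s)*conj(exp(i*t)) = exp(i*(s-t)), and sums of them are collapsed using the identity that for every m > 1 the m distinct m-th roots of unity sum to 0, e.g. 1 + exp(2*I*pi/3) + exp(-2*I*pi/3) = 0.)
Hence the multiplicities are chi_3: 1. Dimension check: dim(chi_2)*dim(chi_1) = 1*1 = 1 and sum (mult * dim) = 1*1 = 1.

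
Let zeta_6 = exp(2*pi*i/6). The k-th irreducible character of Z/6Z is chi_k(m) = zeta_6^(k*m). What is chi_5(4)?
chi_5(4) = zeta_6^20 = exp(2*I*pi/3)

Solution. chi_5(4) = zeta_6^(5*4) = zeta_6^20. Since zeta_6^6 = 1, this equals zeta_6^2 = exp(2*pi*i*2/6) = exp(2*I*pi/3).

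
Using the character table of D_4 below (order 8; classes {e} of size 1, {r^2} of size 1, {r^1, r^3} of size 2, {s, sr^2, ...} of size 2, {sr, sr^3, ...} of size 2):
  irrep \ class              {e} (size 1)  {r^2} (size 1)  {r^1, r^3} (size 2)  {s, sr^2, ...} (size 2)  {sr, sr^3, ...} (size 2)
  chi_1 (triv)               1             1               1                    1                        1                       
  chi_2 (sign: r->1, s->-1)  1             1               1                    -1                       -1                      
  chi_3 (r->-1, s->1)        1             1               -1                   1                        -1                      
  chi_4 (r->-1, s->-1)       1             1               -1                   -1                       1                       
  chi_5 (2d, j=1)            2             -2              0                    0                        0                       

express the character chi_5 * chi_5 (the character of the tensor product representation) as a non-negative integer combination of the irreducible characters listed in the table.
chi_5 tensor chi_5 = chi_1 + chi_2 + chi_3 + chi_4 (all other irreducibles have multiplicity 0).

The character of a tensor product is the pointwise product (chi_5 * chi_5)(C) = chi_5(C) * chi_5(C):
  {e}: (2)*(2), {r^2}: (-2)*(-2), {r^1, r^3}: (0)*(0), {s, sr^2, ...}: (0)*(0), {sr, sr^3, ...}: (0)*(0)
so (chi_5 * chi_5) takes values
  {e} -> 4, {r^2} -> 4, {r^1, r^3} -> 0, {s, sr^2, ...} -> 0, {sr, sr^3, ...} -> 0.
Now take the inner product of this character with each irreducible chi from the table, <chi_5*chi_5, chi> = (1/8) sum_C |C| (chi_5*chi_5)(C) conj(chi(C)):
  <chi_5*chi_5, chi_1> = (1/8)[1*(4)*conj(1) + 1*(4)*conj(1) + 2*(0)*conj(1) + 2*(0)*conj(1) + 2*(0)*conj(1)]
      = (1/8)[(4) + (4) + (0) + (0) + (0)] = 8/8 = 1
  <chi_5*chi_5, chi_2> = (1/8)[1*(4)*conj(1) + 1*(4)*conj(1) + 2*(0)*conj(1) + 2*(0)*conj(-1) + 2*(0)*conj(-1)]
      = (1/8)[(4) + (4) + (0) + (0) + (0)] = 8/8 = 1
  <chi_5*chi_5, chi_3> = (1/8)[1*(4)*conj(1) + 1*(4)*conj(1) + 2*(0)*conj(-1) + 2*(0)*conj(1) + 2*(0)*conj(-1)]
      = (1/8)[(4) + (4) + (0) + (0) + (0)] = 8/8 = 1
  <chi_5*chi_5, chi_4> = (1/8)[1*(4)*conj(1) + 1*(4)*conj(1) + 2*(0)*conj(-1) + 2*(0)*conj(-1) + 2*(0)*conj(1)]
      = (1/8)[(4) + (4) + (0) + (0) + (0)] = 8/8 = 1
  <chi_5*chi_5, chi_5> = (1/8)[1*(4)*conj(2) + 1*(4)*conj(-2) + 2*(0)*conj(0) + 2*(0)*conj(0) + 2*(0)*conj(0)]
      = (1/8)[(8) + (-8) + (0) + (0) + (0)] = 0/8 = 0
Hence the multiplicities are chi_1: 1, chi_2: 1, chi_3: 1, chi_4: 1. Dimension check: dim(chi_5)*dim(chi_5) = 2*2 = 4 and sum (mult * dim) = 1*1 + 1*1 + 1*1 + 1*1 = 4.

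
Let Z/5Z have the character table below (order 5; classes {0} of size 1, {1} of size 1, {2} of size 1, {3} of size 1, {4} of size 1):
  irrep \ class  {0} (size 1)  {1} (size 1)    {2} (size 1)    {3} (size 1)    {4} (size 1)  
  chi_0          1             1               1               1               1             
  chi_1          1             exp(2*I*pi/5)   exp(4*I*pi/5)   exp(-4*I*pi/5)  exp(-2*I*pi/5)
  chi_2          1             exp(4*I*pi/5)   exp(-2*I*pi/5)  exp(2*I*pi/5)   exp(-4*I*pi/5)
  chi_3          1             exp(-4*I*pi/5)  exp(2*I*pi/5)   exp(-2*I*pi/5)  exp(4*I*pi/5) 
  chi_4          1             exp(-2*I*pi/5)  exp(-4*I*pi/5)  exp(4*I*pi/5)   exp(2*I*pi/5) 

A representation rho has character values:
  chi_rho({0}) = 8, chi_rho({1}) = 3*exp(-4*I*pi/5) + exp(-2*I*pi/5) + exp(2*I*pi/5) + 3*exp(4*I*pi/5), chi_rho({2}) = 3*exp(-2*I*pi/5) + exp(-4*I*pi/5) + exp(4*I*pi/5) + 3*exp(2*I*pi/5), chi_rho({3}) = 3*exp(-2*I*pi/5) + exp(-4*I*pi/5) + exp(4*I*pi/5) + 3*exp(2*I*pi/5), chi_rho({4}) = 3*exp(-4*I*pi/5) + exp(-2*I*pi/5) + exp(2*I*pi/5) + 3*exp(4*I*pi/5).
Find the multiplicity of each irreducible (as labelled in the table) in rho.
Multiplicities: chi_0: 0, chi_1: 1, chi_2: 3, chi_3: 3, chi_4: 1.

Working: Use <chi_rho, chi> = (1/|G|) sum_C |C| * chi_rho(C) * conj(chi(C)) with |G| = 5 for each irreducible chi in the table:
  <chi_rho, chi_0> = (1/5)[1*(8)*conj(1) + 1*(3*exp(-4*I*pi/5) + exp(-2*I*pi/5) + exp(2*I*pi/5) + 3*exp(4*I*pi/5))*conj(1) + 1*(3*exp(-2*I*pi/5) + exp(-4*I*pi/5) + exp(4*I*pi/5) + 3*exp(2*I*pi/5))*conj(1) + 1*(3*exp(-2*I*pi/5) + exp(-4*I*pi/5) + exp(4*I*pi/5) + 3*exp(2*I*pi/5))*conj(1) + 1*(3*exp(-4*I*pi/5) + exp(-2*I*pi/5) + exp(2*I*pi/5) + 3*exp(4*I*pi/5))*conj(1)]
      = (1/5)[(8) + (3*exp(-4*I*pi/5) + exp(-2*I*pi/5) + exp(2*I*pi/5) + 3*exp(4*I*pi/5)) + (3*exp(-2*I*pi/5) + exp(-4*I*pi/5) + exp(4*I*pi/5) + 3*exp(2*I*pi/5)) + (3*exp(-2*I*pi/5) + exp(-4*I*pi/5) + exp(4*I*pi/5) + 3*exp(2*I*pi/5)) + (3*exp(-4*I*pi/5) + exp(-2*I*pi/5) + exp(2*I*pi/5) + 3*exp(4*I*pi/5))] = 0/5 = 0
  <chi_rho, chi_1> = (1/5)[1*(8)*conj(1) + 1*(3*exp(-4*I*pi/5) + exp(-2*I*pi/5) + exp(2*I*pi/5) + 3*exp(4*I*pi/5))*conj(exp(2*I*pi/5)) + 1*(3*exp(-2*I*pi/5) + exp(-4*I*pi/5) + exp(4*I*pi/5) + 3*exp(2*I*pi/5))*conj(exp(4*I*pi/5)) + 1*(3*exp(-2*I*pi/5) + exp(-4*I*pi/5) + exp(4*I*pi/5) + 3*exp(2*I*pi/5))*conj(exp(-4*I*pi/5)) + 1*(3*exp(-4*I*pi/5) + exp(-2*I*pi/5) + exp(2*I*pi/5) + 3*exp(4*I*pi/5))*conj(exp(-2*I*pi/5))]
      = (1/5)[(8) + (1 + exp(-4*I*pi/5) + 3*exp(4*I*pi/5) + 3*exp(2*I*pi/5)) + (1 + 3*exp(-2*I*pi/5) + exp(2*I*pi/5) + 3*exp(4*I*pi/5)) + (1 + 3*exp(-4*I*pi/5) + exp(-2*I*pi/5) + 3*exp(2*I*pi/5)) + (1 + 3*exp(-2*I*pi/5) + 3*exp(-4*I*pi/5) + exp(4*I*pi/5))] = 5/5 = 1
  <chi_rho, chi_2> = (1/5)[1*(8)*conj(1) + 1*(3*exp(-4*I*pi/5) + exp(-2*I*pi/5) + exp(2*I*pi/5) + 3*exp(4*I*pi/5))*conj(exp(4*I*pi/5)) + 1*(3*exp(-2*I*pi/5) + exp(-4*I*pi/5) + exp(4*I*pi/5) + 3*exp(2*I*pi/5))*conj(exp(-2*I*pi/5)) + 1*(3*exp(-2*I*pi/5) + exp(-4*I*pi/5) + exp(4*I*pi/5) + 3*exp(2*I*pi/5))*conj(exp(2*I*pi/5)) + 1*(3*exp(-4*I*pi/5) + exp(-2*I*pi/5) + exp(2*I*pi/5) + 3*exp(4*I*pi/5))*conj(exp(-4*I*pi/5))]
      = (1/5)[(8) + (3 + exp(-2*I*pi/5) + exp(4*I*pi/5) + 3*exp(2*I*pi/5)) + (3 + exp(-2*I*pi/5) + exp(-4*I*pi/5) + 3*exp(4*I*pi/5)) + (3 + 3*exp(-4*I*pi/5) + exp(4*I*pi/5) + exp(2*I*pi/5)) + (3 + 3*exp(-2*I*pi/5) + exp(-4*I*pi/5) + exp(2*I*pi/5))] = 15/5 = 3
  <chi_rho, chi_3> = (1/5)[1*(8)*conj(1) + 1*(3*exp(-4*I*pi/5) + exp(-2*I*pi/5) + exp(2*I*pi/5) + 3*exp(4*I*pi/5))*conj(exp(-4*I*pi/5)) + 1*(3*exp(-2*I*pi/5) + exp(-4*I*pi/5) + exp(4*I*pi/5) + 3*exp(2*I*pi/5))*conj(exp(2*I*pi/5)) + 1*(3*exp(-2*I*pi/5) + exp(-4*I*pi/5) + exp(4*I*pi/5) + 3*exp(2*I*pi/5))*conj(exp(-2*I*pi/5)) + 1*(3*exp(-4*I*pi/5) + exp(-2*I*pi/5) + exp(2*I*pi/5) + 3*exp(4*I*pi/5))*conj(exp(4*I*pi/5))]
      = (1/5)[(8) + (3 + 3*exp(-2*I*pi/5) + exp(-4*I*pi/5) + exp(2*I*pi/5)) + (3 + 3*exp(-4*I*pi/5) + exp(4*I*pi/5) + exp(2*I*pi/5)) + (3 + exp(-2*I*pi/5) + exp(-4*I*pi/5) + 3*exp(4*I*pi/5)) + (3 + exp(-2*I*pi/5) + exp(4*I*pi/5) + 3*exp(2*I*pi/5))] = 15/5 = 3
  <chi_rho, chi_4> = (1/5)[1*(8)*conj(1) + 1*(3*exp(-4*I*pi/5) + exp(-2*I*pi/5) + exp(2*I*pi/5) + 3*exp(4*I*pi/5))*conj(exp(-2*I*pi/5)) + 1*(3*exp(-2*I*pi/5) + exp(-4*I*pi/5) + exp(4*I*pi/5) + 3*exp(2*I*pi/5))*conj(exp(-4*I*pi/5)) + 1*(3*exp(-2*I*pi/5) + exp(-4*I*pi/5) + exp(4*I*pi/5) + 3*exp(2*I*pi/5))*conj(exp(4*I*pi/5)) + 1*(3*exp(-4*I*pi/5) + exp(-2*I*pi/5) + exp(2*I*pi/5) + 3*exp(4*I*pi/5))*conj(exp(2*I*pi/5))]
      = (1/5)[(8) + (1 + 3*exp(-2*I*pi/5) + 3*exp(-4*I*pi/5) + exp(4*I*pi/5)) + (1 + 3*exp(-4*I*pi/5) + exp(-2*I*pi/5) + 3*exp(2*I*pi/5)) + (1 + 3*exp(-2*I*pi/5) + exp(2*I*pi/5) + 3*exp(4*I*pi/5)) + (1 + exp(-4*I*pi/5) + 3*exp(4*I*pi/5) + 3*exp(2*I*pi/5))] = 5/5 = 1
(Exp terms are combined using exp(i*s)*conj(exp(i*t)) = exp(i*(s-t)), and sums of them are collapsed using the identity that for every m > 1 the m distinct m-th roots of unity sum to 0, e.g. 1 + exp(2*I*pi/3) + exp(-2*I*pi/3) = 0.)
Dimension check: dim(rho) = sum (mult * dim) = 0*1 + 1*1 + 3*1 + 3*1 + 1*1 = 8 = chi_rho(e) = 8.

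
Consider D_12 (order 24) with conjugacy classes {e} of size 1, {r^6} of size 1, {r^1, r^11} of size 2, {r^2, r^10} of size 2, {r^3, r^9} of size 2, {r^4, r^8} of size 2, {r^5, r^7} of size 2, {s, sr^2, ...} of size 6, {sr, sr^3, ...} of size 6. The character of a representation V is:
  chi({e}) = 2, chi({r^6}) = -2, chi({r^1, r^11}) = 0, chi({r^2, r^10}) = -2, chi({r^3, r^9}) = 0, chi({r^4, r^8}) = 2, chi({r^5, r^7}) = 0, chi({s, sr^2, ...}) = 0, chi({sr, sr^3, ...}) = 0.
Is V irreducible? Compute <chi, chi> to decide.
Irreducible: <chi, chi> = 1.

Details: <chi, chi> = (1/|G|) sum_C |C| * |chi(C)|^2 = (1/24)[1*|2|^2 + 1*|-2|^2 + 2*|0|^2 + 2*|-2|^2 + 2*|0|^2 + 2*|2|^2 + 2*|0|^2 + 6*|0|^2 + 6*|0|^2]
  = (1/24)[(4) + (4) + (0) + (8) + (0) + (8) + (0) + (0) + (0)] = 24/24 = 1.
A character is irreducible iff <chi, chi> = 1, so this representation is irreducible.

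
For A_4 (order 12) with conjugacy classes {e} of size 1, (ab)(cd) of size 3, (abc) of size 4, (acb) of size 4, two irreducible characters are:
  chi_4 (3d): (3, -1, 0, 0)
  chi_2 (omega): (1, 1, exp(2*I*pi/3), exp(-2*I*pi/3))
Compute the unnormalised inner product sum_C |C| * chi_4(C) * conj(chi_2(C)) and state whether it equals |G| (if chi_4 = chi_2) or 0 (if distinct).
Sum = 0; so <chi_4, chi_2> = 0 (distinct irreducibles are orthogonal).

Why: Compute term by term over conjugacy classes (|C| * chi_4(C) * conj(chi_2(C))):
  1*(3)*conj(1) + 3*(-1)*conj(1) + 4*(0)*conj(exp(2*I*pi/3)) + 4*(0)*conj(exp(-2*I*pi/3))
  = (3) + (-3) + (0) + (0)
  = 0.
(Exp terms are combined using exp(i*s)*conj(exp(i*t)) = exp(i*(s-t)), and sums of them are collapsed using the identity that for every m > 1 the m distinct m-th roots of unity sum to 0, e.g. 1 + exp(2*I*pi/3) + exp(-2*I*pi/3) = 0.)
Dividing by |G| = 12 gives 0/12 = 0, matching the row-orthogonality relation <chi_4, chi_2> = [chi_4 = chi_2].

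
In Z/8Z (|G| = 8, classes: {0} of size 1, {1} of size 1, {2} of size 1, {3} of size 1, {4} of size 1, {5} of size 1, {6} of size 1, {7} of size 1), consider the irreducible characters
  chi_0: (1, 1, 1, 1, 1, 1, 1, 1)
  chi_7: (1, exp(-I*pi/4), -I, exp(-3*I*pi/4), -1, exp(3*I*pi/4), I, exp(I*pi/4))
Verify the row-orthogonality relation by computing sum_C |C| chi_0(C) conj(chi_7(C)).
Sum = 0; so <chi_0, chi_7> = 0 (distinct irreducibles are orthogonal).

Working: Compute term by term over conjugacy classes (|C| * chi_0(C) * conj(chi_7(C))):
  1*(1)*conj(1) + 1*(1)*conj(exp(-I*pi/4)) + 1*(1)*conj(-I) + 1*(1)*conj(exp(-3*I*pi/4)) + 1*(1)*conj(-1) + 1*(1)*conj(exp(3*I*pi/4)) + 1*(1)*conj(I) + 1*(1)*conj(exp(I*pi/4))
  = (1) + (exp(I*pi/4)) + (I) + (exp(3*I*pi/4)) + (-1) + (exp(-3*I*pi/4)) + (-I) + (exp(-I*pi/4))
  = 0.
(Exp terms are combined using exp(i*s)*conj(exp(i*t)) = exp(i*(s-t)), and sums of them are collapsed using the identity that for every m > 1 the m distinct m-th roots of unity sum to 0, e.g. 1 + exp(2*I*pi/3) + exp(-2*I*pi/3) = 0.)
Dividing by |G| = 8 gives 0/8 = 0, matching the row-orthogonality relation <chi_0, chi_7> = [chi_0 = chi_7].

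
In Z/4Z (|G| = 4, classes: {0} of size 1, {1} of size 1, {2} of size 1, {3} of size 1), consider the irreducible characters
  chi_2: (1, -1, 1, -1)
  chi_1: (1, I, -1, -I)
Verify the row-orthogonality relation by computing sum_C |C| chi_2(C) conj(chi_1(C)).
Sum = 0; so <chi_2, chi_1> = 0 (distinct irreducibles are orthogonal).

Working: Compute term by term over conjugacy classes (|C| * chi_2(C) * conj(chi_1(C))):
  1*(1)*conj(1) + 1*(-1)*conj(I) + 1*(1)*conj(-1) + 1*(-1)*conj(-I)
  = (1) + (I) + (-1) + (-I)
  = 0.
(Exp terms are combined using exp(i*s)*conj(exp(i*t)) = exp(i*(s-t)), and sums of them are collapsed using the identity that for every m > 1 the m distinct m-th roots of unity sum to 0, e.g. 1 + exp(2*I*pi/3) + exp(-2*I*pi/3) = 0.)
Dividing by |G| = 4 gives 0/4 = 0, matching the row-orthogonality relation <chi_2, chi_1> = [chi_2 = chi_1].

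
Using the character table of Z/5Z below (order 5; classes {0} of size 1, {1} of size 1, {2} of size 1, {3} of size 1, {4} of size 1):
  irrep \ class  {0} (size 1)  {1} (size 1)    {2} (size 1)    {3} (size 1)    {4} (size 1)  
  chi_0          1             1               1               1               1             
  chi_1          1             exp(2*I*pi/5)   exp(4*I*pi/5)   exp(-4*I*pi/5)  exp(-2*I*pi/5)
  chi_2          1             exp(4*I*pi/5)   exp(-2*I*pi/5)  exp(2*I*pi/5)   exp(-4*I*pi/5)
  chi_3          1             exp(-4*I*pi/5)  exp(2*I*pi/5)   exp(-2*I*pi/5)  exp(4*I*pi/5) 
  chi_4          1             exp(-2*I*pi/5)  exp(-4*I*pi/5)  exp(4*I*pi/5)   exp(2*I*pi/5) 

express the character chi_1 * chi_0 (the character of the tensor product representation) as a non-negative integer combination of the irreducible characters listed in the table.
chi_1 tensor chi_0 = chi_1 (all other irreducibles have multiplicity 0).

Argument: The character of a tensor product is the pointwise product (chi_1 * chi_0)(C) = chi_1(C) * chi_0(C):
  {0}: (1)*(1), {1}: (exp(2*I*pi/5))*(1), {2}: (exp(4*I*pi/5))*(1), {3}: (exp(-4*I*pi/5))*(1), {4}: (exp(-2*I*pi/5))*(1)
so (chi_1 * chi_0) takes values
  {0} -> 1, {1} -> exp(2*I*pi/5), {2} -> exp(4*I*pi/5), {3} -> exp(-4*I*pi/5), {4} -> exp(-2*I*pi/5).
Now take the inner product of this character with each irreducible chi from the table, <chi_1*chi_0, chi> = (1/5) sum_C |C| (chi_1*chi_0)(C) conj(chi(C)):
  <chi_1*chi_0, chi_0> = (1/5)[1*(1)*conj(1) + 1*(exp(2*I*pi/5))*conj(1) + 1*(exp(4*I*pi/5))*conj(1) + 1*(exp(-4*I*pi/5))*conj(1) + 1*(exp(-2*I*pi/5))*conj(1)]
      = (1/5)[(1) + (exp(2*I*pi/5)) + (exp(4*I*pi/5)) + (exp(-4*I*pi/5)) + (exp(-2*I*pi/5))] = 0/5 = 0
  <chi_1*chi_0, chi_1> = (1/5)[1*(1)*conj(1) + 1*(exp(2*I*pi/5))*conj(exp(2*I*pi/5)) + 1*(exp(4*I*pi/5))*conj(exp(4*I*pi/5)) + 1*(exp(-4*I*pi/5))*conj(exp(-4*I*pi/5)) + 1*(exp(-2*I*pi/5))*conj(exp(-2*I*pi/5))]
      = (1/5)[(1) + (1) + (1) + (1) + (1)] = 5/5 = 1
  <chi_1*chi_0, chi_2> = (1/5)[1*(1)*conj(1) + 1*(exp(2*I*pi/5))*conj(exp(4*I*pi/5)) + 1*(exp(4*I*pi/5))*conj(exp(-2*I*pi/5)) + 1*(exp(-4*I*pi/5))*conj(exp(2*I*pi/5)) + 1*(exp(-2*I*pi/5))*conj(exp(-4*I*pi/5))]
      = (1/5)[(1) + (exp(-2*I*pi/5)) + (exp(-4*I*pi/5)) + (exp(4*I*pi/5)) + (exp(2*I*pi/5))] = 0/5 = 0
  <chi_1*chi_0, chi_3> = (1/5)[1*(1)*conj(1) + 1*(exp(2*I*pi/5))*conj(exp(-4*I*pi/5)) + 1*(exp(4*I*pi/5))*conj(exp(2*I*pi/5)) + 1*(exp(-4*I*pi/5))*conj(exp(-2*I*pi/5)) + 1*(exp(-2*I*pi/5))*conj(exp(4*I*pi/5))]
      = (1/5)[(1) + (exp(-4*I*pi/5)) + (exp(2*I*pi/5)) + (exp(-2*I*pi/5)) + (exp(4*I*pi/5))] = 0/5 = 0
  <chi_1*chi_0, chi_4> = (1/5)[1*(1)*conj(1) + 1*(exp(2*I*pi/5))*conj(exp(-2*I*pi/5)) + 1*(exp(4*I*pi/5))*conj(exp(-4*I*pi/5)) + 1*(exp(-4*I*pi/5))*conj(exp(4*I*pi/5)) + 1*(exp(-2*I*pi/5))*conj(exp(2*I*pi/5))]
      = (1/5)[(1) + (exp(4*I*pi/5)) + (exp(-2*I*pi/5)) + (exp(2*I*pi/5)) + (exp(-4*I*pi/5))] = 0/5 = 0
(Exp terms are combined using exp(i*s)*conj(exp(i*t)) = exp(i*(s-t)), and sums of them are collapsed using the identity that for every m > 1 the m distinct m-th roots of unity sum to 0, e.g. 1 + exp(2*I*pi/3) + exp(-2*I*pi/3) = 0.)
Hence the multiplicities are chi_1: 1. Dimension check: dim(chi_1)*dim(chi_0) = 1*1 = 1 and sum (mult * dim) = 1*1 = 1.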